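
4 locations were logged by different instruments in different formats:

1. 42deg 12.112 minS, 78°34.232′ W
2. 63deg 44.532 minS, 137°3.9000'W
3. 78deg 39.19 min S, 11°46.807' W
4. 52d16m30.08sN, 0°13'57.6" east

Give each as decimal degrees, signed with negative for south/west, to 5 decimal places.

Point 1:
  Lat: 42 + 12.112/60 = 42.201867
  hemisphere S, so the sign is −
  Lon: 34.232′ = 0.570533°; total 78.570533
  hemisphere W, so the sign is −
Point 2:
  Latitude: 63 + 44.532/60 = 63.742200
  hemisphere S, so the sign is −
  Longitude: 137 + 3.9/60 = 137.065000
  W → negative
Point 3:
  Latitude: 39.19′ = 0.653167°; total 78.653167
  S ⇒ negate
  λ: 11 + 46.807/60 = 11.780117
  hemisphere W, so the sign is −
Point 4:
  Lat: 52° + 16/60 + 30.08/3600 = 52 + 0.266667 + 0.008356 = 52.275022
  N → positive
  λ: 0° + 13/60 + 57.6/3600 = 0 + 0.216667 + 0.016000 = 0.232667
  E ⇒ keep positive

1. -42.20187, -78.57053
2. -63.74220, -137.06500
3. -78.65317, -11.78012
4. 52.27502, 0.23267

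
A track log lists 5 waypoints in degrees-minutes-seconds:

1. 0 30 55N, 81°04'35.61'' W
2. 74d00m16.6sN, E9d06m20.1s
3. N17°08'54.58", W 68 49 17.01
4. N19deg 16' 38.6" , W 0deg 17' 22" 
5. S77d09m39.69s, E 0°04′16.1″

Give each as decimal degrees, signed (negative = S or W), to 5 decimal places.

Point 1:
  φ: 0 + 30/60 + 55/3600 = 0.515278
  N ⇒ keep positive
  Lon: 81 + 4/60 + 35.61/3600 = 81.076558
  W → negative
Point 2:
  φ: 74 + 0/60 + 16.6/3600 = 74.004611
  N ⇒ keep positive
  Lon: 6′ + 20.1″ = 6.33500′; 9 + 6.33500/60 = 9.105583
  E → positive
Point 3:
  Latitude: 17 + 8/60 + 54.58/3600 = 17.148494
  N → positive
  λ: 68 + 49/60 + 17.01/3600 = 68.821392
  W → negative
Point 4:
  Lat: 19° + 16/60 + 38.6/3600 = 19 + 0.266667 + 0.010722 = 19.277389
  N → positive
  λ: 0° + 17/60 + 22/3600 = 0 + 0.283333 + 0.006111 = 0.289444
  hemisphere W, so the sign is −
Point 5:
  Latitude: 77° + 9/60 + 39.69/3600 = 77 + 0.150000 + 0.011025 = 77.161025
  S ⇒ negate
  Lon: 0 + 4/60 + 16.1/3600 = 0.071139
  E ⇒ keep positive

1. 0.51528, -81.07656
2. 74.00461, 9.10558
3. 17.14849, -68.82139
4. 19.27739, -0.28944
5. -77.16103, 0.07114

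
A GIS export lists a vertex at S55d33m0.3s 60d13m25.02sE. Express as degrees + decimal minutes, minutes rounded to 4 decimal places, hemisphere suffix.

55° 33.0050′ S, 60° 13.4170′ E

Latitude: 33 + 0.3/60 = 33.005000′
Lon: 13 + 25.02/60 = 13.417000′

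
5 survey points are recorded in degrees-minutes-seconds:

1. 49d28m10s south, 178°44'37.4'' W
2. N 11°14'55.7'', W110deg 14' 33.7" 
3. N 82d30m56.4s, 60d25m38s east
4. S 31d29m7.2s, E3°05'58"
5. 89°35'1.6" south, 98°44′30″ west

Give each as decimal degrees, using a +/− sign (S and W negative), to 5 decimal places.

Point 1:
  Latitude: 28′ + 10″ = 28.16667′; 49 + 28.16667/60 = 49.469444
  hemisphere S, so the sign is −
  λ: 44′ + 37.4″ = 44.62333′; 178 + 44.62333/60 = 178.743722
  hemisphere W, so the sign is −
Point 2:
  Latitude: 11 + 14/60 + 55.7/3600 = 11.248806
  N ⇒ keep positive
  Lon: 14′ + 33.7″ = 14.56167′; 110 + 14.56167/60 = 110.242694
  hemisphere W, so the sign is −
Point 3:
  Lat: 82 + 30/60 + 56.4/3600 = 82.515667
  N ⇒ keep positive
  λ: 25′ + 38″ = 25.63333′; 60 + 25.63333/60 = 60.427222
  E ⇒ keep positive
Point 4:
  φ: 31° + 29/60 + 7.2/3600 = 31 + 0.483333 + 0.002000 = 31.485333
  S ⇒ negate
  λ: 5′ + 58″ = 5.96667′; 3 + 5.96667/60 = 3.099444
  E → positive
Point 5:
  Latitude: 35′ + 1.6″ = 35.02667′; 89 + 35.02667/60 = 89.583778
  S ⇒ negate
  λ: 44′ + 30″ = 44.50000′; 98 + 44.50000/60 = 98.741667
  W → negative

1. -49.46944, -178.74372
2. 11.24881, -110.24269
3. 82.51567, 60.42722
4. -31.48533, 3.09944
5. -89.58378, -98.74167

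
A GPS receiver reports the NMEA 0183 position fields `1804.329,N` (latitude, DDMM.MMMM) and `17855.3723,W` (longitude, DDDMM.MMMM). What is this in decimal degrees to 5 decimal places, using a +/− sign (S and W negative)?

Lat: degrees = first 2 digits = 18, minutes = 4.329; 18 + 4.329/60 = 18.072150
N ⇒ keep positive
λ: split at 3 digits → 178° and 55.3723′; 178 + 55.3723/60 = 178.922872
W → negative

18.07215, -178.92287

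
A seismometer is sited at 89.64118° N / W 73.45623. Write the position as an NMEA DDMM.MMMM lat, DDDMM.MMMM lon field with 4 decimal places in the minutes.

8938.4708,N / 07327.3738,W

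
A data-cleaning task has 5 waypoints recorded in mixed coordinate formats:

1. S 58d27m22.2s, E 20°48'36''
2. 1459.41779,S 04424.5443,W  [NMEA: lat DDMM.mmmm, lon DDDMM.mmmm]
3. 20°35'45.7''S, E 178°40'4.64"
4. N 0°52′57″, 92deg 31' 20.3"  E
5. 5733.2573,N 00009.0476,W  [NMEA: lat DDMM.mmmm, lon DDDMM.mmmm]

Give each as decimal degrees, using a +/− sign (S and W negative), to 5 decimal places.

Point 1:
  Latitude: 58 + 27/60 + 22.2/3600 = 58.456167
  S → negative
  λ: 20° + 48/60 + 36/3600 = 20 + 0.800000 + 0.010000 = 20.810000
  E → positive
Point 2:
  Lat: degrees = first 2 digits = 14, minutes = 59.41779; 14 + 59.41779/60 = 14.990297
  S ⇒ negate
  Longitude: split at 3 digits → 044° and 24.5443′; 44 + 24.5443/60 = 44.409072
  W → negative
Point 3:
  Latitude: 20° + 35/60 + 45.7/3600 = 20 + 0.583333 + 0.012694 = 20.596028
  S → negative
  Lon: 178° + 40/60 + 4.64/3600 = 178 + 0.666667 + 0.001289 = 178.667956
  E ⇒ keep positive
Point 4:
  Latitude: 0° + 52/60 + 57/3600 = 0 + 0.866667 + 0.015833 = 0.882500
  N → positive
  Lon: 92° + 31/60 + 20.3/3600 = 92 + 0.516667 + 0.005639 = 92.522306
  E ⇒ keep positive
Point 5:
  Latitude: degrees = first 2 digits = 57, minutes = 33.2573; 57 + 33.2573/60 = 57.554288
  N → positive
  Lon: split at 3 digits → 000° and 9.0476′; 0 + 9.0476/60 = 0.150793
  W → negative

1. -58.45617, 20.81000
2. -14.99030, -44.40907
3. -20.59603, 178.66796
4. 0.88250, 92.52231
5. 57.55429, -0.15079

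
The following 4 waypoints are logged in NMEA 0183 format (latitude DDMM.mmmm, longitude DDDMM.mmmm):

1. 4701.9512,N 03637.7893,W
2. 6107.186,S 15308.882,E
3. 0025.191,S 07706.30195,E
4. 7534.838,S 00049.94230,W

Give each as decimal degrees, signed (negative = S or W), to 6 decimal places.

1. 47.032520, -36.629822
2. -61.119767, 153.148033
3. -0.419850, 77.105033
4. -75.580633, -0.832372

Point 1:
  Lat: split at 2 digits → 47° and 1.9512′; 47 + 1.9512/60 = 47.0325200
  N ⇒ keep positive
  Longitude: split at 3 digits → 036° and 37.7893′; 36 + 37.7893/60 = 36.6298217
  W ⇒ negate
Point 2:
  φ: split at 2 digits → 61° and 7.186′; 61 + 7.186/60 = 61.1197667
  S ⇒ negate
  Longitude: degrees = first 3 digits = 153, minutes = 8.882; 153 + 8.882/60 = 153.1480333
  E ⇒ keep positive
Point 3:
  Latitude: degrees = first 2 digits = 0, minutes = 25.191; 0 + 25.191/60 = 0.4198500
  S ⇒ negate
  Longitude: split at 3 digits → 077° and 6.30195′; 77 + 6.30195/60 = 77.1050325
  E → positive
Point 4:
  Latitude: degrees = first 2 digits = 75, minutes = 34.838; 75 + 34.838/60 = 75.5806333
  S → negative
  Lon: split at 3 digits → 000° and 49.9423′; 0 + 49.9423/60 = 0.8323717
  W → negative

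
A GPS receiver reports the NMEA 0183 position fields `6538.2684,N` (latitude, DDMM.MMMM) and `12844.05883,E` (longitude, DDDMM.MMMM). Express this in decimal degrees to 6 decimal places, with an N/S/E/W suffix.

65.637807° N, 128.734314° E

φ: split at 2 digits → 65° and 38.2684′; 65 + 38.2684/60 = 65.6378067
λ: split at 3 digits → 128° and 44.05883′; 128 + 44.05883/60 = 128.7343138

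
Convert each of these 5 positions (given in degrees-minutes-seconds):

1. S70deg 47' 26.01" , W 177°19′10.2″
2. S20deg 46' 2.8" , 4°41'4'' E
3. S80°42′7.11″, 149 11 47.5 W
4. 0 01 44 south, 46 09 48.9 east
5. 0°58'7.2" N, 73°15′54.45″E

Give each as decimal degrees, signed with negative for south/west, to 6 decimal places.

1. -70.790558, -177.319500
2. -20.767444, 4.684444
3. -80.701975, -149.196528
4. -0.028889, 46.163583
5. 0.968667, 73.265125

Point 1:
  φ: 70° + 47/60 + 26.01/3600 = 70 + 0.783333 + 0.007225 = 70.7905583
  hemisphere S, so the sign is −
  Longitude: 19′ + 10.2″ = 19.17000′; 177 + 19.17000/60 = 177.3195000
  W → negative
Point 2:
  φ: 20° + 46/60 + 2.8/3600 = 20 + 0.766667 + 0.000778 = 20.7674444
  S ⇒ negate
  Lon: 4 + 41/60 + 4/3600 = 4.6844444
  E → positive
Point 3:
  Lat: 80° + 42/60 + 7.11/3600 = 80 + 0.700000 + 0.001975 = 80.7019750
  S ⇒ negate
  Lon: 11′ + 47.5″ = 11.79167′; 149 + 11.79167/60 = 149.1965278
  W → negative
Point 4:
  φ: 0 + 1/60 + 44/3600 = 0.0288889
  S → negative
  Longitude: 46 + 9/60 + 48.9/3600 = 46.1635833
  E → positive
Point 5:
  Latitude: 0° + 58/60 + 7.2/3600 = 0 + 0.966667 + 0.002000 = 0.9686667
  N → positive
  λ: 73 + 15/60 + 54.45/3600 = 73.2651250
  E ⇒ keep positive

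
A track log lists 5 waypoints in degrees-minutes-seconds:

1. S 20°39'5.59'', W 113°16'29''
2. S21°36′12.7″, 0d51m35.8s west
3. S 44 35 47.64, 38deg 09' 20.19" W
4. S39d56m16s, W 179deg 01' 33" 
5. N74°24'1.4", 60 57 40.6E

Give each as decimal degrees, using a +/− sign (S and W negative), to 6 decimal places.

1. -20.651553, -113.274722
2. -21.603528, -0.859944
3. -44.596567, -38.155608
4. -39.937778, -179.025833
5. 74.400389, 60.961278

Point 1:
  Latitude: 20° + 39/60 + 5.59/3600 = 20 + 0.650000 + 0.001553 = 20.6515528
  hemisphere S, so the sign is −
  λ: 113° + 16/60 + 29/3600 = 113 + 0.266667 + 0.008056 = 113.2747222
  hemisphere W, so the sign is −
Point 2:
  Latitude: 36′ + 12.7″ = 36.21167′; 21 + 36.21167/60 = 21.6035278
  S → negative
  Longitude: 51′ + 35.8″ = 51.59667′; 0 + 51.59667/60 = 0.8599444
  W ⇒ negate
Point 3:
  φ: 44 + 35/60 + 47.64/3600 = 44.5965667
  hemisphere S, so the sign is −
  Longitude: 38 + 9/60 + 20.19/3600 = 38.1556083
  hemisphere W, so the sign is −
Point 4:
  Latitude: 39° + 56/60 + 16/3600 = 39 + 0.933333 + 0.004444 = 39.9377778
  hemisphere S, so the sign is −
  Lon: 179 + 1/60 + 33/3600 = 179.0258333
  W → negative
Point 5:
  φ: 74° + 24/60 + 1.4/3600 = 74 + 0.400000 + 0.000389 = 74.4003889
  N ⇒ keep positive
  λ: 60 + 57/60 + 40.6/3600 = 60.9612778
  E → positive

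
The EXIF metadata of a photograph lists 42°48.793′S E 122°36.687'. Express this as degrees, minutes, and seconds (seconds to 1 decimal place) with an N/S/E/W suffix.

42°48′47.6″ S, 122°36′41.2″ E

φ: 48.79300′ → 48′ and 0.79300 × 60 = 47.580″
Longitude: fractional minutes 0.68700 × 60 = 41.220″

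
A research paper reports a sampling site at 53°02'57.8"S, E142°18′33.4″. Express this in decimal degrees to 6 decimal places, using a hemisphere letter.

53.049389° S, 142.309278° E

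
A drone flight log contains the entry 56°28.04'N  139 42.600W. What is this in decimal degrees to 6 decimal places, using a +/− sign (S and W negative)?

Lat: 28.04′ = 0.467333°; total 56.4673333
N ⇒ keep positive
Longitude: 139 + 42.6/60 = 139.7100000
hemisphere W, so the sign is −

56.467333, -139.710000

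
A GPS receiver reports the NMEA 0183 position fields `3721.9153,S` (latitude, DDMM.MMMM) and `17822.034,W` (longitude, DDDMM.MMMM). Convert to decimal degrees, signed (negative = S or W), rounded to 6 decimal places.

φ: split at 2 digits → 37° and 21.9153′; 37 + 21.9153/60 = 37.3652550
S ⇒ negate
Lon: degrees = first 3 digits = 178, minutes = 22.034; 178 + 22.034/60 = 178.3672333
W ⇒ negate

-37.365255, -178.367233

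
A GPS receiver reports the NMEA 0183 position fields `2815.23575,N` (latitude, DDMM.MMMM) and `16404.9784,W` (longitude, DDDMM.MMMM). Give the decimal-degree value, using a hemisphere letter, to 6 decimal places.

Lat: split at 2 digits → 28° and 15.23575′; 28 + 15.23575/60 = 28.2539292
Lon: split at 3 digits → 164° and 4.9784′; 164 + 4.9784/60 = 164.0829733

28.253929° N, 164.082973° W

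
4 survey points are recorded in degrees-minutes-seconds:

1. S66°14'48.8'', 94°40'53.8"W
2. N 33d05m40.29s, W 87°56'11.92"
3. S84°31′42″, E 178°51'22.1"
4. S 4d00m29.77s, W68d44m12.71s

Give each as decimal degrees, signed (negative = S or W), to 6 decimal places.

1. -66.246889, -94.681611
2. 33.094525, -87.936644
3. -84.528333, 178.856139
4. -4.008269, -68.736864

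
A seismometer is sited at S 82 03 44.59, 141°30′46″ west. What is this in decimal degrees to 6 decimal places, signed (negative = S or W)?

-82.062386, -141.512778

φ: 3′ + 44.59″ = 3.74317′; 82 + 3.74317/60 = 82.0623861
S ⇒ negate
Longitude: 141° + 30/60 + 46/3600 = 141 + 0.500000 + 0.012778 = 141.5127778
hemisphere W, so the sign is −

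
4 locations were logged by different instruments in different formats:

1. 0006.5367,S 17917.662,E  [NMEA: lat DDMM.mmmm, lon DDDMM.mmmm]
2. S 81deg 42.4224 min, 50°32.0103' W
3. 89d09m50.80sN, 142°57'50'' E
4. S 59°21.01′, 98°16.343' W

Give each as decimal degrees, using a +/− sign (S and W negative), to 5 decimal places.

1. -0.10895, 179.29437
2. -81.70704, -50.53351
3. 89.16411, 142.96389
4. -59.35017, -98.27238

Point 1:
  Lat: degrees = first 2 digits = 0, minutes = 6.5367; 0 + 6.5367/60 = 0.108945
  S ⇒ negate
  λ: split at 3 digits → 179° and 17.662′; 179 + 17.662/60 = 179.294367
  E ⇒ keep positive
Point 2:
  Lat: 42.4224′ = 0.707040°; total 81.707040
  hemisphere S, so the sign is −
  Lon: 50 + 32.0103/60 = 50.533505
  W ⇒ negate
Point 3:
  Lat: 89 + 9/60 + 50.8/3600 = 89.164111
  N → positive
  λ: 142° + 57/60 + 50/3600 = 142 + 0.950000 + 0.013889 = 142.963889
  E → positive
Point 4:
  φ: 59 + 21.01/60 = 59.350167
  S → negative
  Longitude: 16.343′ = 0.272383°; total 98.272383
  W ⇒ negate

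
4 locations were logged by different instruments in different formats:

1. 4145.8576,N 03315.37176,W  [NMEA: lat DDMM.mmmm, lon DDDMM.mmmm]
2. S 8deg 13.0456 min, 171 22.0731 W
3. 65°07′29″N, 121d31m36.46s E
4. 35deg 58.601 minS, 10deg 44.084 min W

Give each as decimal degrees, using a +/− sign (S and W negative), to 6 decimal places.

1. 41.764293, -33.256196
2. -8.217427, -171.367885
3. 65.124722, 121.526794
4. -35.976683, -10.734733

Point 1:
  Lat: split at 2 digits → 41° and 45.8576′; 41 + 45.8576/60 = 41.7642933
  N ⇒ keep positive
  Longitude: degrees = first 3 digits = 33, minutes = 15.37176; 33 + 15.37176/60 = 33.2561960
  hemisphere W, so the sign is −
Point 2:
  Latitude: 13.0456′ = 0.217427°; total 8.2174267
  hemisphere S, so the sign is −
  Lon: 171 + 22.0731/60 = 171.3678850
  hemisphere W, so the sign is −
Point 3:
  φ: 7′ + 29″ = 7.48333′; 65 + 7.48333/60 = 65.1247222
  N ⇒ keep positive
  λ: 31′ + 36.46″ = 31.60767′; 121 + 31.60767/60 = 121.5267944
  E ⇒ keep positive
Point 4:
  Latitude: 58.601′ = 0.976683°; total 35.9766833
  hemisphere S, so the sign is −
  Lon: 10 + 44.084/60 = 10.7347333
  W ⇒ negate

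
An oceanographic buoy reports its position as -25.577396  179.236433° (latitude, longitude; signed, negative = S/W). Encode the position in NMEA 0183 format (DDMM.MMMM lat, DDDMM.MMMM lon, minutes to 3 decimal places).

2534.644,S / 17914.186,E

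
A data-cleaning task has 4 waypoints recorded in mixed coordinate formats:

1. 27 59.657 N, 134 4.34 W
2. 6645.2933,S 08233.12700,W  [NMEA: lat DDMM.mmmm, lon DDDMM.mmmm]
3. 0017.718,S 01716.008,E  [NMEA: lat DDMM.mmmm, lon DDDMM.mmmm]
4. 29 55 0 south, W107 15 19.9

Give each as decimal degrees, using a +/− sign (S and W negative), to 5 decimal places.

1. 27.99428, -134.07233
2. -66.75489, -82.55212
3. -0.29530, 17.26680
4. -29.91667, -107.25553

Point 1:
  Latitude: 27 + 59.657/60 = 27.994283
  N → positive
  Lon: 4.34′ = 0.072333°; total 134.072333
  hemisphere W, so the sign is −
Point 2:
  φ: degrees = first 2 digits = 66, minutes = 45.2933; 66 + 45.2933/60 = 66.754888
  S ⇒ negate
  Lon: degrees = first 3 digits = 82, minutes = 33.127; 82 + 33.127/60 = 82.552117
  W ⇒ negate
Point 3:
  Latitude: degrees = first 2 digits = 0, minutes = 17.718; 0 + 17.718/60 = 0.295300
  S → negative
  λ: split at 3 digits → 017° and 16.008′; 17 + 16.008/60 = 17.266800
  E ⇒ keep positive
Point 4:
  Latitude: 29° + 55/60 + 0/3600 = 29 + 0.916667 + 0.000000 = 29.916667
  S → negative
  Lon: 15′ + 19.9″ = 15.33167′; 107 + 15.33167/60 = 107.255528
  W ⇒ negate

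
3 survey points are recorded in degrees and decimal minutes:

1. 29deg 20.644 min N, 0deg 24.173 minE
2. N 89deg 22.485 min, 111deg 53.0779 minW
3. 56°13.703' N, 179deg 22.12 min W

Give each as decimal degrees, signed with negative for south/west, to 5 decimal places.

Point 1:
  Latitude: 29 + 20.644/60 = 29.344067
  N ⇒ keep positive
  λ: 0 + 24.173/60 = 0.402883
  E → positive
Point 2:
  Lat: 89 + 22.485/60 = 89.374750
  N → positive
  Longitude: 53.0779′ = 0.884632°; total 111.884632
  hemisphere W, so the sign is −
Point 3:
  Lat: 13.703′ = 0.228383°; total 56.228383
  N → positive
  Lon: 179 + 22.12/60 = 179.368667
  W → negative

1. 29.34407, 0.40288
2. 89.37475, -111.88463
3. 56.22838, -179.36867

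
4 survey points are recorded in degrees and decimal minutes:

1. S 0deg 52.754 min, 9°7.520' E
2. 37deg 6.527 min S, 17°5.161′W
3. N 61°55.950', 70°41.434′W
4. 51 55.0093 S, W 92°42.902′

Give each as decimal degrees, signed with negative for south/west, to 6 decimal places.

1. -0.879233, 9.125333
2. -37.108783, -17.086017
3. 61.932500, -70.690567
4. -51.916822, -92.715033

Point 1:
  Latitude: 0 + 52.754/60 = 0.8792333
  hemisphere S, so the sign is −
  Lon: 9 + 7.52/60 = 9.1253333
  E → positive
Point 2:
  φ: 6.527′ = 0.108783°; total 37.1087833
  S ⇒ negate
  Lon: 17 + 5.161/60 = 17.0860167
  W ⇒ negate
Point 3:
  Latitude: 61 + 55.95/60 = 61.9325000
  N ⇒ keep positive
  λ: 70 + 41.434/60 = 70.6905667
  W ⇒ negate
Point 4:
  Latitude: 55.0093′ = 0.916822°; total 51.9168217
  S → negative
  Longitude: 92 + 42.902/60 = 92.7150333
  W → negative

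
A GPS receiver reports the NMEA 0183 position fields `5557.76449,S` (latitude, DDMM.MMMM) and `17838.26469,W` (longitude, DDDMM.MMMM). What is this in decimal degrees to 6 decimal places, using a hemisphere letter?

55.962742° S, 178.637745° W

φ: split at 2 digits → 55° and 57.76449′; 55 + 57.76449/60 = 55.9627415
Lon: degrees = first 3 digits = 178, minutes = 38.26469; 178 + 38.26469/60 = 178.6377448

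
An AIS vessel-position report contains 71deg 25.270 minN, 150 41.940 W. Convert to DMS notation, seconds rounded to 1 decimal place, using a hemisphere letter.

Latitude: fractional minutes 0.27000 × 60 = 16.200″
λ: fractional minutes 0.94000 × 60 = 56.400″

71°25′16.2″ N, 150°41′56.4″ W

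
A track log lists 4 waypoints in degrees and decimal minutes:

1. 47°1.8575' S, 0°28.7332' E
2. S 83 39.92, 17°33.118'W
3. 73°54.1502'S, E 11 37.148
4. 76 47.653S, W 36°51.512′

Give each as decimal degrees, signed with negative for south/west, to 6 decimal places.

1. -47.030958, 0.478887
2. -83.665333, -17.551967
3. -73.902503, 11.619133
4. -76.794217, -36.858533

Point 1:
  Lat: 47 + 1.8575/60 = 47.0309583
  hemisphere S, so the sign is −
  Longitude: 28.7332′ = 0.478887°; total 0.4788867
  E → positive
Point 2:
  Lat: 83 + 39.92/60 = 83.6653333
  S → negative
  λ: 33.118′ = 0.551967°; total 17.5519667
  W → negative
Point 3:
  Lat: 73 + 54.1502/60 = 73.9025033
  S ⇒ negate
  Lon: 11 + 37.148/60 = 11.6191333
  E → positive
Point 4:
  Latitude: 76 + 47.653/60 = 76.7942167
  S → negative
  Longitude: 36 + 51.512/60 = 36.8585333
  W ⇒ negate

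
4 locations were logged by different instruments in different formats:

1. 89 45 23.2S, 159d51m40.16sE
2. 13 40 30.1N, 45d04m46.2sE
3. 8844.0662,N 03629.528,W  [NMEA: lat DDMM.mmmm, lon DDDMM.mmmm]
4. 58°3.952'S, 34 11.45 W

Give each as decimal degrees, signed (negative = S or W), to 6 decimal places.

1. -89.756444, 159.861156
2. 13.675028, 45.079500
3. 88.734437, -36.492133
4. -58.065867, -34.190833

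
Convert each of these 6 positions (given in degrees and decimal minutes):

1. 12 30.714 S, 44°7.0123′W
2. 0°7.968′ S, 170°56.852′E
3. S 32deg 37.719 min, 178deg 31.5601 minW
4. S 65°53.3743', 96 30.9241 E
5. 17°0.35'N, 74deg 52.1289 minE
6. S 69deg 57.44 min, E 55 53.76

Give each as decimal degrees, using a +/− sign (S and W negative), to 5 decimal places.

1. -12.51190, -44.11687
2. -0.13280, 170.94753
3. -32.62865, -178.52600
4. -65.88957, 96.51540
5. 17.00583, 74.86882
6. -69.95733, 55.89600

Point 1:
  φ: 30.714′ = 0.511900°; total 12.511900
  S ⇒ negate
  Lon: 7.0123′ = 0.116872°; total 44.116872
  W → negative
Point 2:
  Lat: 0 + 7.968/60 = 0.132800
  hemisphere S, so the sign is −
  Lon: 56.852′ = 0.947533°; total 170.947533
  E ⇒ keep positive
Point 3:
  Lat: 32 + 37.719/60 = 32.628650
  S ⇒ negate
  Lon: 31.5601′ = 0.526002°; total 178.526002
  W ⇒ negate
Point 4:
  Latitude: 65 + 53.3743/60 = 65.889572
  hemisphere S, so the sign is −
  Longitude: 96 + 30.9241/60 = 96.515402
  E ⇒ keep positive
Point 5:
  Latitude: 0.35′ = 0.005833°; total 17.005833
  N ⇒ keep positive
  λ: 74 + 52.1289/60 = 74.868815
  E → positive
Point 6:
  Lat: 69 + 57.44/60 = 69.957333
  hemisphere S, so the sign is −
  λ: 53.76′ = 0.896000°; total 55.896000
  E → positive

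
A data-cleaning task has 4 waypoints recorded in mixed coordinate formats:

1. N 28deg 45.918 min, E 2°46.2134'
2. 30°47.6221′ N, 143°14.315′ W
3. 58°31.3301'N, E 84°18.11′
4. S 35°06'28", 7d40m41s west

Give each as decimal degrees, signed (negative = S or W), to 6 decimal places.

1. 28.765300, 2.770223
2. 30.793702, -143.238583
3. 58.522168, 84.301833
4. -35.107778, -7.678056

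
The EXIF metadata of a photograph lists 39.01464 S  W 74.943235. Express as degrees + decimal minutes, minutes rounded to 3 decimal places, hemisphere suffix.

39° 0.878′ S, 74° 56.594′ W

φ: minutes = (39.014640 − 39) × 60 = 0.87840
Longitude: 74° + 0.943235 × 60 = 74° 56.59410′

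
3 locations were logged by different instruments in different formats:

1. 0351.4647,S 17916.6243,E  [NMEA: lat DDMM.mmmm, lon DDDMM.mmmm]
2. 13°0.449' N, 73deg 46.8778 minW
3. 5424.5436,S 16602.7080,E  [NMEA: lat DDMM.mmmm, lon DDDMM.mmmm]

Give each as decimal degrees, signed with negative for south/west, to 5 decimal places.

Point 1:
  φ: split at 2 digits → 03° and 51.4647′; 3 + 51.4647/60 = 3.857745
  hemisphere S, so the sign is −
  λ: degrees = first 3 digits = 179, minutes = 16.6243; 179 + 16.6243/60 = 179.277072
  E → positive
Point 2:
  φ: 13 + 0.449/60 = 13.007483
  N ⇒ keep positive
  Lon: 46.8778′ = 0.781297°; total 73.781297
  hemisphere W, so the sign is −
Point 3:
  Latitude: degrees = first 2 digits = 54, minutes = 24.5436; 54 + 24.5436/60 = 54.409060
  S ⇒ negate
  Longitude: split at 3 digits → 166° and 2.708′; 166 + 2.708/60 = 166.045133
  E → positive

1. -3.85775, 179.27707
2. 13.00748, -73.78130
3. -54.40906, 166.04513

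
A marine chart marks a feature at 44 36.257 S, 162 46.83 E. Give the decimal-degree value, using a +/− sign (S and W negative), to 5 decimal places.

Lat: 44 + 36.257/60 = 44.604283
S ⇒ negate
Longitude: 162 + 46.83/60 = 162.780500
E ⇒ keep positive

-44.60428, 162.78050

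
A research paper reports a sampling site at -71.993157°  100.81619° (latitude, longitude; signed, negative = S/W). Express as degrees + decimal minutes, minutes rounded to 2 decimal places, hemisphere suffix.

Latitude is negative → S; |value| = 71.993157
φ: minutes = (71.993157 − 71) × 60 = 59.5894
Longitude: minutes = (100.816190 − 100) × 60 = 48.9714

71° 59.59′ S, 100° 48.97′ E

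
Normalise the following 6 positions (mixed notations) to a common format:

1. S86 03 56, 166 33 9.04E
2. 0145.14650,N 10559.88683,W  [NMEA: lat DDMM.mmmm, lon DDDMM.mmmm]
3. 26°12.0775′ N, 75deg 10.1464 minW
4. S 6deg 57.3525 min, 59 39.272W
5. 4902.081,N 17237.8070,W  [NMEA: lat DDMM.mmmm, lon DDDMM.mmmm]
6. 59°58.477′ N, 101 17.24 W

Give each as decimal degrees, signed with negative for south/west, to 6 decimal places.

1. -86.065556, 166.552511
2. 1.752442, -105.998114
3. 26.201292, -75.169107
4. -6.955875, -59.654533
5. 49.034683, -172.630117
6. 59.974617, -101.287333

Point 1:
  Lat: 86 + 3/60 + 56/3600 = 86.0655556
  S → negative
  λ: 166° + 33/60 + 9.04/3600 = 166 + 0.550000 + 0.002511 = 166.5525111
  E → positive
Point 2:
  φ: split at 2 digits → 01° and 45.1465′; 1 + 45.1465/60 = 1.7524417
  N ⇒ keep positive
  λ: degrees = first 3 digits = 105, minutes = 59.88683; 105 + 59.88683/60 = 105.9981138
  W → negative
Point 3:
  φ: 26 + 12.0775/60 = 26.2012917
  N → positive
  λ: 75 + 10.1464/60 = 75.1691067
  hemisphere W, so the sign is −
Point 4:
  φ: 57.3525′ = 0.955875°; total 6.9558750
  S → negative
  λ: 39.272′ = 0.654533°; total 59.6545333
  hemisphere W, so the sign is −
Point 5:
  φ: split at 2 digits → 49° and 2.081′; 49 + 2.081/60 = 49.0346833
  N → positive
  Longitude: degrees = first 3 digits = 172, minutes = 37.807; 172 + 37.807/60 = 172.6301167
  W ⇒ negate
Point 6:
  φ: 59 + 58.477/60 = 59.9746167
  N → positive
  λ: 17.24′ = 0.287333°; total 101.2873333
  hemisphere W, so the sign is −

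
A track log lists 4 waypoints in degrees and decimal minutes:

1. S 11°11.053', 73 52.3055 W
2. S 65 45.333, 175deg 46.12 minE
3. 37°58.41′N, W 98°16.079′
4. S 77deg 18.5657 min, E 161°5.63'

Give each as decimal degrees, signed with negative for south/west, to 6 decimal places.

Point 1:
  Latitude: 11 + 11.053/60 = 11.1842167
  S → negative
  Longitude: 52.3055′ = 0.871758°; total 73.8717583
  W → negative
Point 2:
  φ: 45.333′ = 0.755550°; total 65.7555500
  S ⇒ negate
  Lon: 175 + 46.12/60 = 175.7686667
  E ⇒ keep positive
Point 3:
  Lat: 37 + 58.41/60 = 37.9735000
  N → positive
  λ: 98 + 16.079/60 = 98.2679833
  W ⇒ negate
Point 4:
  φ: 18.5657′ = 0.309428°; total 77.3094283
  S ⇒ negate
  λ: 5.63′ = 0.093833°; total 161.0938333
  E → positive

1. -11.184217, -73.871758
2. -65.755550, 175.768667
3. 37.973500, -98.267983
4. -77.309428, 161.093833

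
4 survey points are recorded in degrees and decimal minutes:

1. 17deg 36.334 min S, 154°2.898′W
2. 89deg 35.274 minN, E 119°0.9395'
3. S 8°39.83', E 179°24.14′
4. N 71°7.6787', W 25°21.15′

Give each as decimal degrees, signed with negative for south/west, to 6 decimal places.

Point 1:
  Latitude: 36.334′ = 0.605567°; total 17.6055667
  hemisphere S, so the sign is −
  Lon: 2.898′ = 0.048300°; total 154.0483000
  hemisphere W, so the sign is −
Point 2:
  Latitude: 89 + 35.274/60 = 89.5879000
  N → positive
  λ: 119 + 0.9395/60 = 119.0156583
  E → positive
Point 3:
  φ: 8 + 39.83/60 = 8.6638333
  hemisphere S, so the sign is −
  λ: 24.14′ = 0.402333°; total 179.4023333
  E → positive
Point 4:
  φ: 7.6787′ = 0.127978°; total 71.1279783
  N → positive
  Lon: 25 + 21.15/60 = 25.3525000
  W → negative

1. -17.605567, -154.048300
2. 89.587900, 119.015658
3. -8.663833, 179.402333
4. 71.127978, -25.352500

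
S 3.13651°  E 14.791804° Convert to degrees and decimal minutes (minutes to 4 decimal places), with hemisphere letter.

3° 8.1906′ S, 14° 47.5082′ E

φ: 3° + 0.136510 × 60 = 3° 8.190600′
Longitude: 14° + 0.791804 × 60 = 14° 47.508240′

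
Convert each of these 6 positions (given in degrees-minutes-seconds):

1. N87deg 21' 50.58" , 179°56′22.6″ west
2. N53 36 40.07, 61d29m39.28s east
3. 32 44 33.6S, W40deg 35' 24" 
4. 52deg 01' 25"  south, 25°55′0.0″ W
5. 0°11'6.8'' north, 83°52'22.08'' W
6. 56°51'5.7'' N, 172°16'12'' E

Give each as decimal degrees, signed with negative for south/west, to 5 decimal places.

1. 87.36405, -179.93961
2. 53.61113, 61.49424
3. -32.74267, -40.59000
4. -52.02361, -25.91667
5. 0.18522, -83.87280
6. 56.85158, 172.27000

Point 1:
  Lat: 21′ + 50.58″ = 21.84300′; 87 + 21.84300/60 = 87.364050
  N ⇒ keep positive
  λ: 179° + 56/60 + 22.6/3600 = 179 + 0.933333 + 0.006278 = 179.939611
  W → negative
Point 2:
  φ: 36′ + 40.07″ = 36.66783′; 53 + 36.66783/60 = 53.611131
  N ⇒ keep positive
  Lon: 61° + 29/60 + 39.28/3600 = 61 + 0.483333 + 0.010911 = 61.494244
  E → positive
Point 3:
  φ: 32 + 44/60 + 33.6/3600 = 32.742667
  S ⇒ negate
  λ: 40 + 35/60 + 24/3600 = 40.590000
  W → negative
Point 4:
  Lat: 52° + 1/60 + 25/3600 = 52 + 0.016667 + 0.006944 = 52.023611
  S → negative
  Longitude: 55′ + 0″ = 55.00000′; 25 + 55.00000/60 = 25.916667
  hemisphere W, so the sign is −
Point 5:
  φ: 11′ + 6.8″ = 11.11333′; 0 + 11.11333/60 = 0.185222
  N ⇒ keep positive
  Longitude: 83 + 52/60 + 22.08/3600 = 83.872800
  W ⇒ negate
Point 6:
  Lat: 51′ + 5.7″ = 51.09500′; 56 + 51.09500/60 = 56.851583
  N ⇒ keep positive
  Longitude: 172 + 16/60 + 12/3600 = 172.270000
  E → positive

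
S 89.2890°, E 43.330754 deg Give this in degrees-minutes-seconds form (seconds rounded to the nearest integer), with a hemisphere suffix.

89°17′20″ S, 43°19′51″ E

φ: 0.289000 × 60 = 17.34000′ → 17′, remainder × 60 = 20.40″
Lon: 0.330754° → 19.84524′; 0.84524 × 60 = 50.71″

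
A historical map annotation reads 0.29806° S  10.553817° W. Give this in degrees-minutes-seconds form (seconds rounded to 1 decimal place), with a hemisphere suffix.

φ: whole degrees 0; 17.88360′ → 17′ and 53.016″
Lon: 0.553817 × 60 = 33.22902′ → 33′, remainder × 60 = 13.741″

0°17′53.0″ S, 10°33′13.7″ W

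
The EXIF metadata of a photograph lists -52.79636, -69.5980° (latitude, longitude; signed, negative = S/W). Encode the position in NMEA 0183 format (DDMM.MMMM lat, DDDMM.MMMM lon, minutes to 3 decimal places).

Latitude is negative → S; |value| = 52.796360
Latitude: 52° + 0.796360 × 60 = 52° 47.78160′
Longitude is negative → W; |value| = 69.598000
λ: fractional part 0.598000 → 35.88000 minutes

5247.782,S / 06935.880,W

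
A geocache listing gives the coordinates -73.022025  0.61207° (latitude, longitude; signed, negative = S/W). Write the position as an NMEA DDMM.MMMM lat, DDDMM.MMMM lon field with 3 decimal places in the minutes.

7301.322,S / 00036.724,E

Latitude is negative → S; |value| = 73.022025
φ: 73° + 0.022025 × 60 = 73° 1.32150′
λ: minutes = (0.612070 − 0) × 60 = 36.72420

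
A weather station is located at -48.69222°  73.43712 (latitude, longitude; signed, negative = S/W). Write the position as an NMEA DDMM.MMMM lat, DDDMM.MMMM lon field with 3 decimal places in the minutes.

Latitude is negative → S; |value| = 48.692220
φ: 48° + 0.692220 × 60 = 48° 41.53320′
λ: minutes = (73.437120 − 73) × 60 = 26.22720

4841.533,S / 07326.227,E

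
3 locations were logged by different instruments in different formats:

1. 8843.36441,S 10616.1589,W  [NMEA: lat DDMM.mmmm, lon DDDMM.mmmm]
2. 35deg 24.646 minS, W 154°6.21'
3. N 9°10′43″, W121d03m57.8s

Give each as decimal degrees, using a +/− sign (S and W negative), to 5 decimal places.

1. -88.72274, -106.26932
2. -35.41077, -154.10350
3. 9.17861, -121.06606

Point 1:
  Lat: split at 2 digits → 88° and 43.36441′; 88 + 43.36441/60 = 88.722740
  hemisphere S, so the sign is −
  Longitude: degrees = first 3 digits = 106, minutes = 16.1589; 106 + 16.1589/60 = 106.269315
  W ⇒ negate
Point 2:
  Latitude: 24.646′ = 0.410767°; total 35.410767
  S → negative
  Lon: 154 + 6.21/60 = 154.103500
  W ⇒ negate
Point 3:
  Lat: 9° + 10/60 + 43/3600 = 9 + 0.166667 + 0.011944 = 9.178611
  N ⇒ keep positive
  Longitude: 3′ + 57.8″ = 3.96333′; 121 + 3.96333/60 = 121.066056
  W → negative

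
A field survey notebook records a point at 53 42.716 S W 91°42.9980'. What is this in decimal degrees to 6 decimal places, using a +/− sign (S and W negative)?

-53.711933, -91.716633

Latitude: 53 + 42.716/60 = 53.7119333
S → negative
Lon: 91 + 42.998/60 = 91.7166333
W → negative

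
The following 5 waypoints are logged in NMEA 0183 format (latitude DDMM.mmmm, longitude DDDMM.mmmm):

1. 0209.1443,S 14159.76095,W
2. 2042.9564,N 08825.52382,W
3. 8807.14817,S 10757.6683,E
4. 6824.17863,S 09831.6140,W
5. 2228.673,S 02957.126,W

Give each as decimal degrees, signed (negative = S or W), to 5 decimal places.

Point 1:
  Latitude: split at 2 digits → 02° and 9.1443′; 2 + 9.1443/60 = 2.152405
  S ⇒ negate
  λ: degrees = first 3 digits = 141, minutes = 59.76095; 141 + 59.76095/60 = 141.996016
  W ⇒ negate
Point 2:
  Latitude: degrees = first 2 digits = 20, minutes = 42.9564; 20 + 42.9564/60 = 20.715940
  N → positive
  Longitude: split at 3 digits → 088° and 25.52382′; 88 + 25.52382/60 = 88.425397
  W → negative
Point 3:
  Latitude: degrees = first 2 digits = 88, minutes = 7.14817; 88 + 7.14817/60 = 88.119136
  S ⇒ negate
  λ: degrees = first 3 digits = 107, minutes = 57.6683; 107 + 57.6683/60 = 107.961138
  E ⇒ keep positive
Point 4:
  Latitude: degrees = first 2 digits = 68, minutes = 24.17863; 68 + 24.17863/60 = 68.402977
  S ⇒ negate
  λ: split at 3 digits → 098° and 31.614′; 98 + 31.614/60 = 98.526900
  hemisphere W, so the sign is −
Point 5:
  Latitude: degrees = first 2 digits = 22, minutes = 28.673; 22 + 28.673/60 = 22.477883
  S ⇒ negate
  Lon: split at 3 digits → 029° and 57.126′; 29 + 57.126/60 = 29.952100
  W ⇒ negate

1. -2.15241, -141.99602
2. 20.71594, -88.42540
3. -88.11914, 107.96114
4. -68.40298, -98.52690
5. -22.47788, -29.95210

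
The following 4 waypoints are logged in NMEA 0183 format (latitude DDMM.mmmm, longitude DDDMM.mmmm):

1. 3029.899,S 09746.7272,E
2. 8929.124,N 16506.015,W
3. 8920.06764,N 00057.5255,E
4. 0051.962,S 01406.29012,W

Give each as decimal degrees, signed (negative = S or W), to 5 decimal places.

Point 1:
  Latitude: split at 2 digits → 30° and 29.899′; 30 + 29.899/60 = 30.498317
  hemisphere S, so the sign is −
  Longitude: split at 3 digits → 097° and 46.7272′; 97 + 46.7272/60 = 97.778787
  E ⇒ keep positive
Point 2:
  φ: degrees = first 2 digits = 89, minutes = 29.124; 89 + 29.124/60 = 89.485400
  N → positive
  Longitude: split at 3 digits → 165° and 6.015′; 165 + 6.015/60 = 165.100250
  hemisphere W, so the sign is −
Point 3:
  Latitude: split at 2 digits → 89° and 20.06764′; 89 + 20.06764/60 = 89.334461
  N ⇒ keep positive
  λ: degrees = first 3 digits = 0, minutes = 57.5255; 0 + 57.5255/60 = 0.958758
  E ⇒ keep positive
Point 4:
  φ: split at 2 digits → 00° and 51.962′; 0 + 51.962/60 = 0.866033
  S ⇒ negate
  λ: split at 3 digits → 014° and 6.29012′; 14 + 6.29012/60 = 14.104835
  W → negative

1. -30.49832, 97.77879
2. 89.48540, -165.10025
3. 89.33446, 0.95876
4. -0.86603, -14.10484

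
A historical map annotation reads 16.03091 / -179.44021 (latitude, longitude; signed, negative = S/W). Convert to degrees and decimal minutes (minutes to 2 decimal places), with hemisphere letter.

Latitude: minutes = (16.030910 − 16) × 60 = 1.8546
Longitude is negative → W; |value| = 179.440210
Longitude: 179° + 0.440210 × 60 = 179° 26.4126′

16° 1.85′ N, 179° 26.41′ W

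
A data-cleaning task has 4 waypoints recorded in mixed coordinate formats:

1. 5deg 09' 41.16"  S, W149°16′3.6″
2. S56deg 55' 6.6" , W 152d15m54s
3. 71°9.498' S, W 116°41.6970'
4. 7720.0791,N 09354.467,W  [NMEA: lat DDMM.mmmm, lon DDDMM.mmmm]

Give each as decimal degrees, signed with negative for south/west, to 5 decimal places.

Point 1:
  Latitude: 5° + 9/60 + 41.16/3600 = 5 + 0.150000 + 0.011433 = 5.161433
  hemisphere S, so the sign is −
  Longitude: 149° + 16/60 + 3.6/3600 = 149 + 0.266667 + 0.001000 = 149.267667
  hemisphere W, so the sign is −
Point 2:
  φ: 56° + 55/60 + 6.6/3600 = 56 + 0.916667 + 0.001833 = 56.918500
  hemisphere S, so the sign is −
  Lon: 152° + 15/60 + 54/3600 = 152 + 0.250000 + 0.015000 = 152.265000
  hemisphere W, so the sign is −
Point 3:
  φ: 71 + 9.498/60 = 71.158300
  hemisphere S, so the sign is −
  λ: 41.697′ = 0.694950°; total 116.694950
  W → negative
Point 4:
  φ: split at 2 digits → 77° and 20.0791′; 77 + 20.0791/60 = 77.334652
  N → positive
  Lon: degrees = first 3 digits = 93, minutes = 54.467; 93 + 54.467/60 = 93.907783
  W ⇒ negate

1. -5.16143, -149.26767
2. -56.91850, -152.26500
3. -71.15830, -116.69495
4. 77.33465, -93.90778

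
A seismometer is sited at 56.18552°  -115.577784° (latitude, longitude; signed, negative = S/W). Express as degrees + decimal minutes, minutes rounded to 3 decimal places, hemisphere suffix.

φ: minutes = (56.185520 − 56) × 60 = 11.13120
Longitude is negative → W; |value| = 115.577784
Lon: 115° + 0.577784 × 60 = 115° 34.66704′

56° 11.131′ N, 115° 34.667′ W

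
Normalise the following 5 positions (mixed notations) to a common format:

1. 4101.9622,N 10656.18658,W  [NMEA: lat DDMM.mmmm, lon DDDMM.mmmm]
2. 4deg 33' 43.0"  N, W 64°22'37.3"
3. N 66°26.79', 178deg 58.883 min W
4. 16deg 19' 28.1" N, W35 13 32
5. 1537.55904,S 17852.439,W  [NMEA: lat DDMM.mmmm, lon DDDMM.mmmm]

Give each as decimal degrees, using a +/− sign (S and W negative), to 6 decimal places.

Point 1:
  φ: split at 2 digits → 41° and 1.9622′; 41 + 1.9622/60 = 41.0327033
  N ⇒ keep positive
  Lon: split at 3 digits → 106° and 56.18658′; 106 + 56.18658/60 = 106.9364430
  W → negative
Point 2:
  Lat: 4° + 33/60 + 43/3600 = 4 + 0.550000 + 0.011944 = 4.5619444
  N → positive
  λ: 64° + 22/60 + 37.3/3600 = 64 + 0.366667 + 0.010361 = 64.3770278
  W ⇒ negate
Point 3:
  φ: 66 + 26.79/60 = 66.4465000
  N ⇒ keep positive
  Lon: 58.883′ = 0.981383°; total 178.9813833
  W → negative
Point 4:
  φ: 19′ + 28.1″ = 19.46833′; 16 + 19.46833/60 = 16.3244722
  N ⇒ keep positive
  Lon: 13′ + 32″ = 13.53333′; 35 + 13.53333/60 = 35.2255556
  W → negative
Point 5:
  φ: split at 2 digits → 15° and 37.55904′; 15 + 37.55904/60 = 15.6259840
  S ⇒ negate
  λ: degrees = first 3 digits = 178, minutes = 52.439; 178 + 52.439/60 = 178.8739833
  hemisphere W, so the sign is −

1. 41.032703, -106.936443
2. 4.561944, -64.377028
3. 66.446500, -178.981383
4. 16.324472, -35.225556
5. -15.625984, -178.873983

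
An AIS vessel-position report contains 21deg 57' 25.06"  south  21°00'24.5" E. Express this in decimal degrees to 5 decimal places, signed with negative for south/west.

-21.95696, 21.00681

φ: 57′ + 25.06″ = 57.41767′; 21 + 57.41767/60 = 21.956961
hemisphere S, so the sign is −
Lon: 21° + 0/60 + 24.5/3600 = 21 + 0.000000 + 0.006806 = 21.006806
E → positive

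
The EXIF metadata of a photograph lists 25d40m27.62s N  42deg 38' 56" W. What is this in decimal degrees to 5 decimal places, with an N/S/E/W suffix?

25.67434° N, 42.64889° W

φ: 40′ + 27.62″ = 40.46033′; 25 + 40.46033/60 = 25.674339
Lon: 38′ + 56″ = 38.93333′; 42 + 38.93333/60 = 42.648889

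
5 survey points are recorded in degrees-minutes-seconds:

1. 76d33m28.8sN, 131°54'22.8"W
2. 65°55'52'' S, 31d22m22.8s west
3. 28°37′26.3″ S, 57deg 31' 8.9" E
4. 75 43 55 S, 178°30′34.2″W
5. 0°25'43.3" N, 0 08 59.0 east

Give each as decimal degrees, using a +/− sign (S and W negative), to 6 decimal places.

1. 76.558000, -131.906333
2. -65.931111, -31.373000
3. -28.623972, 57.519139
4. -75.731944, -178.509500
5. 0.428694, 0.149722

Point 1:
  Lat: 33′ + 28.8″ = 33.48000′; 76 + 33.48000/60 = 76.5580000
  N → positive
  Longitude: 131 + 54/60 + 22.8/3600 = 131.9063333
  hemisphere W, so the sign is −
Point 2:
  φ: 65 + 55/60 + 52/3600 = 65.9311111
  hemisphere S, so the sign is −
  Lon: 31 + 22/60 + 22.8/3600 = 31.3730000
  W → negative
Point 3:
  Lat: 28° + 37/60 + 26.3/3600 = 28 + 0.616667 + 0.007306 = 28.6239722
  hemisphere S, so the sign is −
  λ: 31′ + 8.9″ = 31.14833′; 57 + 31.14833/60 = 57.5191389
  E ⇒ keep positive
Point 4:
  φ: 75 + 43/60 + 55/3600 = 75.7319444
  hemisphere S, so the sign is −
  Longitude: 178° + 30/60 + 34.2/3600 = 178 + 0.500000 + 0.009500 = 178.5095000
  W ⇒ negate
Point 5:
  Latitude: 0 + 25/60 + 43.3/3600 = 0.4286944
  N ⇒ keep positive
  Lon: 0 + 8/60 + 59/3600 = 0.1497222
  E ⇒ keep positive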